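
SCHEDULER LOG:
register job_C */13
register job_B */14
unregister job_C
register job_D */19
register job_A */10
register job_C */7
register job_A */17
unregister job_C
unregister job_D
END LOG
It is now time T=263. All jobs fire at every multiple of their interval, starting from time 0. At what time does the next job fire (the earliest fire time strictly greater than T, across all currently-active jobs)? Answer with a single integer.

Answer: 266

Derivation:
Op 1: register job_C */13 -> active={job_C:*/13}
Op 2: register job_B */14 -> active={job_B:*/14, job_C:*/13}
Op 3: unregister job_C -> active={job_B:*/14}
Op 4: register job_D */19 -> active={job_B:*/14, job_D:*/19}
Op 5: register job_A */10 -> active={job_A:*/10, job_B:*/14, job_D:*/19}
Op 6: register job_C */7 -> active={job_A:*/10, job_B:*/14, job_C:*/7, job_D:*/19}
Op 7: register job_A */17 -> active={job_A:*/17, job_B:*/14, job_C:*/7, job_D:*/19}
Op 8: unregister job_C -> active={job_A:*/17, job_B:*/14, job_D:*/19}
Op 9: unregister job_D -> active={job_A:*/17, job_B:*/14}
  job_A: interval 17, next fire after T=263 is 272
  job_B: interval 14, next fire after T=263 is 266
Earliest fire time = 266 (job job_B)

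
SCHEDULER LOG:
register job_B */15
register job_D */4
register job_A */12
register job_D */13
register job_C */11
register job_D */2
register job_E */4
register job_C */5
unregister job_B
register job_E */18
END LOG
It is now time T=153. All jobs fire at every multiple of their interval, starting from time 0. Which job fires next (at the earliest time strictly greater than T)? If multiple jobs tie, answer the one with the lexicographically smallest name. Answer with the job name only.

Answer: job_D

Derivation:
Op 1: register job_B */15 -> active={job_B:*/15}
Op 2: register job_D */4 -> active={job_B:*/15, job_D:*/4}
Op 3: register job_A */12 -> active={job_A:*/12, job_B:*/15, job_D:*/4}
Op 4: register job_D */13 -> active={job_A:*/12, job_B:*/15, job_D:*/13}
Op 5: register job_C */11 -> active={job_A:*/12, job_B:*/15, job_C:*/11, job_D:*/13}
Op 6: register job_D */2 -> active={job_A:*/12, job_B:*/15, job_C:*/11, job_D:*/2}
Op 7: register job_E */4 -> active={job_A:*/12, job_B:*/15, job_C:*/11, job_D:*/2, job_E:*/4}
Op 8: register job_C */5 -> active={job_A:*/12, job_B:*/15, job_C:*/5, job_D:*/2, job_E:*/4}
Op 9: unregister job_B -> active={job_A:*/12, job_C:*/5, job_D:*/2, job_E:*/4}
Op 10: register job_E */18 -> active={job_A:*/12, job_C:*/5, job_D:*/2, job_E:*/18}
  job_A: interval 12, next fire after T=153 is 156
  job_C: interval 5, next fire after T=153 is 155
  job_D: interval 2, next fire after T=153 is 154
  job_E: interval 18, next fire after T=153 is 162
Earliest = 154, winner (lex tiebreak) = job_D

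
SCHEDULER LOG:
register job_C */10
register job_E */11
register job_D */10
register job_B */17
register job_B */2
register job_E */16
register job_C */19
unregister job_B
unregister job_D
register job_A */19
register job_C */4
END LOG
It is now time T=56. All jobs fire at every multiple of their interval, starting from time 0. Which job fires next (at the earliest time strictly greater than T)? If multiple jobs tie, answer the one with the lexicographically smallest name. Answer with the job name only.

Op 1: register job_C */10 -> active={job_C:*/10}
Op 2: register job_E */11 -> active={job_C:*/10, job_E:*/11}
Op 3: register job_D */10 -> active={job_C:*/10, job_D:*/10, job_E:*/11}
Op 4: register job_B */17 -> active={job_B:*/17, job_C:*/10, job_D:*/10, job_E:*/11}
Op 5: register job_B */2 -> active={job_B:*/2, job_C:*/10, job_D:*/10, job_E:*/11}
Op 6: register job_E */16 -> active={job_B:*/2, job_C:*/10, job_D:*/10, job_E:*/16}
Op 7: register job_C */19 -> active={job_B:*/2, job_C:*/19, job_D:*/10, job_E:*/16}
Op 8: unregister job_B -> active={job_C:*/19, job_D:*/10, job_E:*/16}
Op 9: unregister job_D -> active={job_C:*/19, job_E:*/16}
Op 10: register job_A */19 -> active={job_A:*/19, job_C:*/19, job_E:*/16}
Op 11: register job_C */4 -> active={job_A:*/19, job_C:*/4, job_E:*/16}
  job_A: interval 19, next fire after T=56 is 57
  job_C: interval 4, next fire after T=56 is 60
  job_E: interval 16, next fire after T=56 is 64
Earliest = 57, winner (lex tiebreak) = job_A

Answer: job_A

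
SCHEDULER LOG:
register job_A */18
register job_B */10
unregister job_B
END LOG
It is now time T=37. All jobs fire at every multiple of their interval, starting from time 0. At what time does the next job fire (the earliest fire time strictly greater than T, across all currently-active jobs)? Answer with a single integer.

Op 1: register job_A */18 -> active={job_A:*/18}
Op 2: register job_B */10 -> active={job_A:*/18, job_B:*/10}
Op 3: unregister job_B -> active={job_A:*/18}
  job_A: interval 18, next fire after T=37 is 54
Earliest fire time = 54 (job job_A)

Answer: 54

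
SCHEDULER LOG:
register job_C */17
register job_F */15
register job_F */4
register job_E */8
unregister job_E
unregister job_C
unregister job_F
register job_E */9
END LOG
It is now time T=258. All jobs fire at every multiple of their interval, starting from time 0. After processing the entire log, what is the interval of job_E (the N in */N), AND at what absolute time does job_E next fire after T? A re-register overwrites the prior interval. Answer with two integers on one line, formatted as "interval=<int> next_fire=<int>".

Answer: interval=9 next_fire=261

Derivation:
Op 1: register job_C */17 -> active={job_C:*/17}
Op 2: register job_F */15 -> active={job_C:*/17, job_F:*/15}
Op 3: register job_F */4 -> active={job_C:*/17, job_F:*/4}
Op 4: register job_E */8 -> active={job_C:*/17, job_E:*/8, job_F:*/4}
Op 5: unregister job_E -> active={job_C:*/17, job_F:*/4}
Op 6: unregister job_C -> active={job_F:*/4}
Op 7: unregister job_F -> active={}
Op 8: register job_E */9 -> active={job_E:*/9}
Final interval of job_E = 9
Next fire of job_E after T=258: (258//9+1)*9 = 261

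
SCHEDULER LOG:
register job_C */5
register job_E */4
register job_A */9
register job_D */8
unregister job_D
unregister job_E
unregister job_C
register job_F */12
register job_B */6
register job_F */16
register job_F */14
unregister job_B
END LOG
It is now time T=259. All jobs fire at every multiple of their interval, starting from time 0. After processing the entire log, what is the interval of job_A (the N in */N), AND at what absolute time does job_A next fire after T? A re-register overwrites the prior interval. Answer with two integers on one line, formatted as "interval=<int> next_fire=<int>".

Answer: interval=9 next_fire=261

Derivation:
Op 1: register job_C */5 -> active={job_C:*/5}
Op 2: register job_E */4 -> active={job_C:*/5, job_E:*/4}
Op 3: register job_A */9 -> active={job_A:*/9, job_C:*/5, job_E:*/4}
Op 4: register job_D */8 -> active={job_A:*/9, job_C:*/5, job_D:*/8, job_E:*/4}
Op 5: unregister job_D -> active={job_A:*/9, job_C:*/5, job_E:*/4}
Op 6: unregister job_E -> active={job_A:*/9, job_C:*/5}
Op 7: unregister job_C -> active={job_A:*/9}
Op 8: register job_F */12 -> active={job_A:*/9, job_F:*/12}
Op 9: register job_B */6 -> active={job_A:*/9, job_B:*/6, job_F:*/12}
Op 10: register job_F */16 -> active={job_A:*/9, job_B:*/6, job_F:*/16}
Op 11: register job_F */14 -> active={job_A:*/9, job_B:*/6, job_F:*/14}
Op 12: unregister job_B -> active={job_A:*/9, job_F:*/14}
Final interval of job_A = 9
Next fire of job_A after T=259: (259//9+1)*9 = 261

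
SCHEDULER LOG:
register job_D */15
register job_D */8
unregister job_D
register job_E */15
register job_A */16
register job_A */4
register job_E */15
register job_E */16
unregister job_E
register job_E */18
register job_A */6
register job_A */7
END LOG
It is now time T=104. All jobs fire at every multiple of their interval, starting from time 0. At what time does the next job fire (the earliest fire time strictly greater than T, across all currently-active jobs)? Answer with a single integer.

Answer: 105

Derivation:
Op 1: register job_D */15 -> active={job_D:*/15}
Op 2: register job_D */8 -> active={job_D:*/8}
Op 3: unregister job_D -> active={}
Op 4: register job_E */15 -> active={job_E:*/15}
Op 5: register job_A */16 -> active={job_A:*/16, job_E:*/15}
Op 6: register job_A */4 -> active={job_A:*/4, job_E:*/15}
Op 7: register job_E */15 -> active={job_A:*/4, job_E:*/15}
Op 8: register job_E */16 -> active={job_A:*/4, job_E:*/16}
Op 9: unregister job_E -> active={job_A:*/4}
Op 10: register job_E */18 -> active={job_A:*/4, job_E:*/18}
Op 11: register job_A */6 -> active={job_A:*/6, job_E:*/18}
Op 12: register job_A */7 -> active={job_A:*/7, job_E:*/18}
  job_A: interval 7, next fire after T=104 is 105
  job_E: interval 18, next fire after T=104 is 108
Earliest fire time = 105 (job job_A)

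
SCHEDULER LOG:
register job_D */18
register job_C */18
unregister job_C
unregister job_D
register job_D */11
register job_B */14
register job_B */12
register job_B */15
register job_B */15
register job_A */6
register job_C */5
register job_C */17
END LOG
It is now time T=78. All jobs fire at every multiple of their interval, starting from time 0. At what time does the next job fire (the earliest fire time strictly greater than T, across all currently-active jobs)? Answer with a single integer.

Op 1: register job_D */18 -> active={job_D:*/18}
Op 2: register job_C */18 -> active={job_C:*/18, job_D:*/18}
Op 3: unregister job_C -> active={job_D:*/18}
Op 4: unregister job_D -> active={}
Op 5: register job_D */11 -> active={job_D:*/11}
Op 6: register job_B */14 -> active={job_B:*/14, job_D:*/11}
Op 7: register job_B */12 -> active={job_B:*/12, job_D:*/11}
Op 8: register job_B */15 -> active={job_B:*/15, job_D:*/11}
Op 9: register job_B */15 -> active={job_B:*/15, job_D:*/11}
Op 10: register job_A */6 -> active={job_A:*/6, job_B:*/15, job_D:*/11}
Op 11: register job_C */5 -> active={job_A:*/6, job_B:*/15, job_C:*/5, job_D:*/11}
Op 12: register job_C */17 -> active={job_A:*/6, job_B:*/15, job_C:*/17, job_D:*/11}
  job_A: interval 6, next fire after T=78 is 84
  job_B: interval 15, next fire after T=78 is 90
  job_C: interval 17, next fire after T=78 is 85
  job_D: interval 11, next fire after T=78 is 88
Earliest fire time = 84 (job job_A)

Answer: 84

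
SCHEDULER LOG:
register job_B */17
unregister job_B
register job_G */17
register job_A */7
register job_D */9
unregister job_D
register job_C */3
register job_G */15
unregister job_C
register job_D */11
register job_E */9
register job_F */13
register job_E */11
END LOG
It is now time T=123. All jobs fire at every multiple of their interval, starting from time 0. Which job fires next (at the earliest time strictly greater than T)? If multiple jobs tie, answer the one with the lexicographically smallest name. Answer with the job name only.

Answer: job_A

Derivation:
Op 1: register job_B */17 -> active={job_B:*/17}
Op 2: unregister job_B -> active={}
Op 3: register job_G */17 -> active={job_G:*/17}
Op 4: register job_A */7 -> active={job_A:*/7, job_G:*/17}
Op 5: register job_D */9 -> active={job_A:*/7, job_D:*/9, job_G:*/17}
Op 6: unregister job_D -> active={job_A:*/7, job_G:*/17}
Op 7: register job_C */3 -> active={job_A:*/7, job_C:*/3, job_G:*/17}
Op 8: register job_G */15 -> active={job_A:*/7, job_C:*/3, job_G:*/15}
Op 9: unregister job_C -> active={job_A:*/7, job_G:*/15}
Op 10: register job_D */11 -> active={job_A:*/7, job_D:*/11, job_G:*/15}
Op 11: register job_E */9 -> active={job_A:*/7, job_D:*/11, job_E:*/9, job_G:*/15}
Op 12: register job_F */13 -> active={job_A:*/7, job_D:*/11, job_E:*/9, job_F:*/13, job_G:*/15}
Op 13: register job_E */11 -> active={job_A:*/7, job_D:*/11, job_E:*/11, job_F:*/13, job_G:*/15}
  job_A: interval 7, next fire after T=123 is 126
  job_D: interval 11, next fire after T=123 is 132
  job_E: interval 11, next fire after T=123 is 132
  job_F: interval 13, next fire after T=123 is 130
  job_G: interval 15, next fire after T=123 is 135
Earliest = 126, winner (lex tiebreak) = job_A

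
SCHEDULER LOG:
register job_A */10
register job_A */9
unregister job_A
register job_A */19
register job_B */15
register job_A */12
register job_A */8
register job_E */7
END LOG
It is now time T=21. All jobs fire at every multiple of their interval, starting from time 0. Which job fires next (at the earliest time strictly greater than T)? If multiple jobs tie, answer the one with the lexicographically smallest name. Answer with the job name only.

Answer: job_A

Derivation:
Op 1: register job_A */10 -> active={job_A:*/10}
Op 2: register job_A */9 -> active={job_A:*/9}
Op 3: unregister job_A -> active={}
Op 4: register job_A */19 -> active={job_A:*/19}
Op 5: register job_B */15 -> active={job_A:*/19, job_B:*/15}
Op 6: register job_A */12 -> active={job_A:*/12, job_B:*/15}
Op 7: register job_A */8 -> active={job_A:*/8, job_B:*/15}
Op 8: register job_E */7 -> active={job_A:*/8, job_B:*/15, job_E:*/7}
  job_A: interval 8, next fire after T=21 is 24
  job_B: interval 15, next fire after T=21 is 30
  job_E: interval 7, next fire after T=21 is 28
Earliest = 24, winner (lex tiebreak) = job_A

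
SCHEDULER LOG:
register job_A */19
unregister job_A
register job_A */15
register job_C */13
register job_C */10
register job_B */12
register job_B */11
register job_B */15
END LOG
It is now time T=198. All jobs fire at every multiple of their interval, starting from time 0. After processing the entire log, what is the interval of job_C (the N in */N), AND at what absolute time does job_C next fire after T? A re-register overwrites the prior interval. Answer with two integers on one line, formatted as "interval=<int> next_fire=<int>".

Op 1: register job_A */19 -> active={job_A:*/19}
Op 2: unregister job_A -> active={}
Op 3: register job_A */15 -> active={job_A:*/15}
Op 4: register job_C */13 -> active={job_A:*/15, job_C:*/13}
Op 5: register job_C */10 -> active={job_A:*/15, job_C:*/10}
Op 6: register job_B */12 -> active={job_A:*/15, job_B:*/12, job_C:*/10}
Op 7: register job_B */11 -> active={job_A:*/15, job_B:*/11, job_C:*/10}
Op 8: register job_B */15 -> active={job_A:*/15, job_B:*/15, job_C:*/10}
Final interval of job_C = 10
Next fire of job_C after T=198: (198//10+1)*10 = 200

Answer: interval=10 next_fire=200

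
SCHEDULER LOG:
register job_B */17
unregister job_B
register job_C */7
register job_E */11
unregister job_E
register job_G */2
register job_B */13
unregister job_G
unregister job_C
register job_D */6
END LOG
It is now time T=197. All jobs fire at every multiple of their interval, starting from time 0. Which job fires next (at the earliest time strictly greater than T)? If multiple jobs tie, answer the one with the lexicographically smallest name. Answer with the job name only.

Answer: job_D

Derivation:
Op 1: register job_B */17 -> active={job_B:*/17}
Op 2: unregister job_B -> active={}
Op 3: register job_C */7 -> active={job_C:*/7}
Op 4: register job_E */11 -> active={job_C:*/7, job_E:*/11}
Op 5: unregister job_E -> active={job_C:*/7}
Op 6: register job_G */2 -> active={job_C:*/7, job_G:*/2}
Op 7: register job_B */13 -> active={job_B:*/13, job_C:*/7, job_G:*/2}
Op 8: unregister job_G -> active={job_B:*/13, job_C:*/7}
Op 9: unregister job_C -> active={job_B:*/13}
Op 10: register job_D */6 -> active={job_B:*/13, job_D:*/6}
  job_B: interval 13, next fire after T=197 is 208
  job_D: interval 6, next fire after T=197 is 198
Earliest = 198, winner (lex tiebreak) = job_D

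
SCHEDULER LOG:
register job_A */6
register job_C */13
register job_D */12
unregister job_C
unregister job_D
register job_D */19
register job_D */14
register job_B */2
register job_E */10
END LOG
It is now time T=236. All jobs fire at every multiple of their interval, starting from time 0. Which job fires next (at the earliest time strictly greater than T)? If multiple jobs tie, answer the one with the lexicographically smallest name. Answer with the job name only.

Op 1: register job_A */6 -> active={job_A:*/6}
Op 2: register job_C */13 -> active={job_A:*/6, job_C:*/13}
Op 3: register job_D */12 -> active={job_A:*/6, job_C:*/13, job_D:*/12}
Op 4: unregister job_C -> active={job_A:*/6, job_D:*/12}
Op 5: unregister job_D -> active={job_A:*/6}
Op 6: register job_D */19 -> active={job_A:*/6, job_D:*/19}
Op 7: register job_D */14 -> active={job_A:*/6, job_D:*/14}
Op 8: register job_B */2 -> active={job_A:*/6, job_B:*/2, job_D:*/14}
Op 9: register job_E */10 -> active={job_A:*/6, job_B:*/2, job_D:*/14, job_E:*/10}
  job_A: interval 6, next fire after T=236 is 240
  job_B: interval 2, next fire after T=236 is 238
  job_D: interval 14, next fire after T=236 is 238
  job_E: interval 10, next fire after T=236 is 240
Earliest = 238, winner (lex tiebreak) = job_B

Answer: job_B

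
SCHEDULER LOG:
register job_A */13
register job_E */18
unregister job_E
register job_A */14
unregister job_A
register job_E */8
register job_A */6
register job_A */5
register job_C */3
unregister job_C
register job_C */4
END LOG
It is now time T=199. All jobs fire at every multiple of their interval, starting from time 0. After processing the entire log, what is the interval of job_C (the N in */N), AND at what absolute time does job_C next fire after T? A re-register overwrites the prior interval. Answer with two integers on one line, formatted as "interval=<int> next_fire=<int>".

Op 1: register job_A */13 -> active={job_A:*/13}
Op 2: register job_E */18 -> active={job_A:*/13, job_E:*/18}
Op 3: unregister job_E -> active={job_A:*/13}
Op 4: register job_A */14 -> active={job_A:*/14}
Op 5: unregister job_A -> active={}
Op 6: register job_E */8 -> active={job_E:*/8}
Op 7: register job_A */6 -> active={job_A:*/6, job_E:*/8}
Op 8: register job_A */5 -> active={job_A:*/5, job_E:*/8}
Op 9: register job_C */3 -> active={job_A:*/5, job_C:*/3, job_E:*/8}
Op 10: unregister job_C -> active={job_A:*/5, job_E:*/8}
Op 11: register job_C */4 -> active={job_A:*/5, job_C:*/4, job_E:*/8}
Final interval of job_C = 4
Next fire of job_C after T=199: (199//4+1)*4 = 200

Answer: interval=4 next_fire=200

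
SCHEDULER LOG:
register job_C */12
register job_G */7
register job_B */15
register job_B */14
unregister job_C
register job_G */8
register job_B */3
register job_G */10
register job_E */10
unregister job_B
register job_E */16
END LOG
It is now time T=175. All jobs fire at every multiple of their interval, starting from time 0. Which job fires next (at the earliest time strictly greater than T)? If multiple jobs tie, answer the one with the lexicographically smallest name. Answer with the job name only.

Answer: job_E

Derivation:
Op 1: register job_C */12 -> active={job_C:*/12}
Op 2: register job_G */7 -> active={job_C:*/12, job_G:*/7}
Op 3: register job_B */15 -> active={job_B:*/15, job_C:*/12, job_G:*/7}
Op 4: register job_B */14 -> active={job_B:*/14, job_C:*/12, job_G:*/7}
Op 5: unregister job_C -> active={job_B:*/14, job_G:*/7}
Op 6: register job_G */8 -> active={job_B:*/14, job_G:*/8}
Op 7: register job_B */3 -> active={job_B:*/3, job_G:*/8}
Op 8: register job_G */10 -> active={job_B:*/3, job_G:*/10}
Op 9: register job_E */10 -> active={job_B:*/3, job_E:*/10, job_G:*/10}
Op 10: unregister job_B -> active={job_E:*/10, job_G:*/10}
Op 11: register job_E */16 -> active={job_E:*/16, job_G:*/10}
  job_E: interval 16, next fire after T=175 is 176
  job_G: interval 10, next fire after T=175 is 180
Earliest = 176, winner (lex tiebreak) = job_E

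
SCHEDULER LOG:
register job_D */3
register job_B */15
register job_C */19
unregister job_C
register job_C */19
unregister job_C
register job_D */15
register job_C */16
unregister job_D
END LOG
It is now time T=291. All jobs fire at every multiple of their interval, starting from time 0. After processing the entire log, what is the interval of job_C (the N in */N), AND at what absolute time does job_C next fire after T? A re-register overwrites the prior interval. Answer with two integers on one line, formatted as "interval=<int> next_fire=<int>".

Op 1: register job_D */3 -> active={job_D:*/3}
Op 2: register job_B */15 -> active={job_B:*/15, job_D:*/3}
Op 3: register job_C */19 -> active={job_B:*/15, job_C:*/19, job_D:*/3}
Op 4: unregister job_C -> active={job_B:*/15, job_D:*/3}
Op 5: register job_C */19 -> active={job_B:*/15, job_C:*/19, job_D:*/3}
Op 6: unregister job_C -> active={job_B:*/15, job_D:*/3}
Op 7: register job_D */15 -> active={job_B:*/15, job_D:*/15}
Op 8: register job_C */16 -> active={job_B:*/15, job_C:*/16, job_D:*/15}
Op 9: unregister job_D -> active={job_B:*/15, job_C:*/16}
Final interval of job_C = 16
Next fire of job_C after T=291: (291//16+1)*16 = 304

Answer: interval=16 next_fire=304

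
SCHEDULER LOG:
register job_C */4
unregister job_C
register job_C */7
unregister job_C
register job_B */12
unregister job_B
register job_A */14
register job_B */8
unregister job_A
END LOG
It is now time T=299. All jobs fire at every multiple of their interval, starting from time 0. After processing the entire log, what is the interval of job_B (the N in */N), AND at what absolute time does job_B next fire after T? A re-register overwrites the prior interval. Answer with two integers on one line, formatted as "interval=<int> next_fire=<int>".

Op 1: register job_C */4 -> active={job_C:*/4}
Op 2: unregister job_C -> active={}
Op 3: register job_C */7 -> active={job_C:*/7}
Op 4: unregister job_C -> active={}
Op 5: register job_B */12 -> active={job_B:*/12}
Op 6: unregister job_B -> active={}
Op 7: register job_A */14 -> active={job_A:*/14}
Op 8: register job_B */8 -> active={job_A:*/14, job_B:*/8}
Op 9: unregister job_A -> active={job_B:*/8}
Final interval of job_B = 8
Next fire of job_B after T=299: (299//8+1)*8 = 304

Answer: interval=8 next_fire=304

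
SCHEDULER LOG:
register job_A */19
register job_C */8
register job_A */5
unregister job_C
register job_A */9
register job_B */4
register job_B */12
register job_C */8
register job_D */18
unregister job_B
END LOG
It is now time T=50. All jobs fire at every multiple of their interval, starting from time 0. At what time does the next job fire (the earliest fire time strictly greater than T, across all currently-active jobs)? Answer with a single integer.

Op 1: register job_A */19 -> active={job_A:*/19}
Op 2: register job_C */8 -> active={job_A:*/19, job_C:*/8}
Op 3: register job_A */5 -> active={job_A:*/5, job_C:*/8}
Op 4: unregister job_C -> active={job_A:*/5}
Op 5: register job_A */9 -> active={job_A:*/9}
Op 6: register job_B */4 -> active={job_A:*/9, job_B:*/4}
Op 7: register job_B */12 -> active={job_A:*/9, job_B:*/12}
Op 8: register job_C */8 -> active={job_A:*/9, job_B:*/12, job_C:*/8}
Op 9: register job_D */18 -> active={job_A:*/9, job_B:*/12, job_C:*/8, job_D:*/18}
Op 10: unregister job_B -> active={job_A:*/9, job_C:*/8, job_D:*/18}
  job_A: interval 9, next fire after T=50 is 54
  job_C: interval 8, next fire after T=50 is 56
  job_D: interval 18, next fire after T=50 is 54
Earliest fire time = 54 (job job_A)

Answer: 54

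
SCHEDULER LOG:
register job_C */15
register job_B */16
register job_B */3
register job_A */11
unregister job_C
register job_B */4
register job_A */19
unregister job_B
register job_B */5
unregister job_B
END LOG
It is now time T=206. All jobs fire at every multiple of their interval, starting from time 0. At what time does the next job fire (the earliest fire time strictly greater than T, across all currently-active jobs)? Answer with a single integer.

Answer: 209

Derivation:
Op 1: register job_C */15 -> active={job_C:*/15}
Op 2: register job_B */16 -> active={job_B:*/16, job_C:*/15}
Op 3: register job_B */3 -> active={job_B:*/3, job_C:*/15}
Op 4: register job_A */11 -> active={job_A:*/11, job_B:*/3, job_C:*/15}
Op 5: unregister job_C -> active={job_A:*/11, job_B:*/3}
Op 6: register job_B */4 -> active={job_A:*/11, job_B:*/4}
Op 7: register job_A */19 -> active={job_A:*/19, job_B:*/4}
Op 8: unregister job_B -> active={job_A:*/19}
Op 9: register job_B */5 -> active={job_A:*/19, job_B:*/5}
Op 10: unregister job_B -> active={job_A:*/19}
  job_A: interval 19, next fire after T=206 is 209
Earliest fire time = 209 (job job_A)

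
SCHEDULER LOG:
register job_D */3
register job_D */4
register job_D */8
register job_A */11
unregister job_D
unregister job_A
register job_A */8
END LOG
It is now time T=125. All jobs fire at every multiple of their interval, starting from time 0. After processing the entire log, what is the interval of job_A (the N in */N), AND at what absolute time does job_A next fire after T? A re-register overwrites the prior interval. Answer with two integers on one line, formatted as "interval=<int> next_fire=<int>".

Op 1: register job_D */3 -> active={job_D:*/3}
Op 2: register job_D */4 -> active={job_D:*/4}
Op 3: register job_D */8 -> active={job_D:*/8}
Op 4: register job_A */11 -> active={job_A:*/11, job_D:*/8}
Op 5: unregister job_D -> active={job_A:*/11}
Op 6: unregister job_A -> active={}
Op 7: register job_A */8 -> active={job_A:*/8}
Final interval of job_A = 8
Next fire of job_A after T=125: (125//8+1)*8 = 128

Answer: interval=8 next_fire=128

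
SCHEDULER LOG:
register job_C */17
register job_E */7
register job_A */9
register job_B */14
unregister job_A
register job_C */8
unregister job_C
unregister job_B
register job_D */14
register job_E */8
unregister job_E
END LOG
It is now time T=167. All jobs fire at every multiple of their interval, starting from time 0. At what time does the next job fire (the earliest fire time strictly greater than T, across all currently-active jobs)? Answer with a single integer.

Answer: 168

Derivation:
Op 1: register job_C */17 -> active={job_C:*/17}
Op 2: register job_E */7 -> active={job_C:*/17, job_E:*/7}
Op 3: register job_A */9 -> active={job_A:*/9, job_C:*/17, job_E:*/7}
Op 4: register job_B */14 -> active={job_A:*/9, job_B:*/14, job_C:*/17, job_E:*/7}
Op 5: unregister job_A -> active={job_B:*/14, job_C:*/17, job_E:*/7}
Op 6: register job_C */8 -> active={job_B:*/14, job_C:*/8, job_E:*/7}
Op 7: unregister job_C -> active={job_B:*/14, job_E:*/7}
Op 8: unregister job_B -> active={job_E:*/7}
Op 9: register job_D */14 -> active={job_D:*/14, job_E:*/7}
Op 10: register job_E */8 -> active={job_D:*/14, job_E:*/8}
Op 11: unregister job_E -> active={job_D:*/14}
  job_D: interval 14, next fire after T=167 is 168
Earliest fire time = 168 (job job_D)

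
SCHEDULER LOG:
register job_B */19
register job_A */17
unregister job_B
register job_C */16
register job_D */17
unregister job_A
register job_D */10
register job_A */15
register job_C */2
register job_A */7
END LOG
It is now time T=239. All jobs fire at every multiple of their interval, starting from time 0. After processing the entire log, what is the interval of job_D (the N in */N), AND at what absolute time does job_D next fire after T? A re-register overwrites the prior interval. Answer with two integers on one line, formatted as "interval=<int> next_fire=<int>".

Op 1: register job_B */19 -> active={job_B:*/19}
Op 2: register job_A */17 -> active={job_A:*/17, job_B:*/19}
Op 3: unregister job_B -> active={job_A:*/17}
Op 4: register job_C */16 -> active={job_A:*/17, job_C:*/16}
Op 5: register job_D */17 -> active={job_A:*/17, job_C:*/16, job_D:*/17}
Op 6: unregister job_A -> active={job_C:*/16, job_D:*/17}
Op 7: register job_D */10 -> active={job_C:*/16, job_D:*/10}
Op 8: register job_A */15 -> active={job_A:*/15, job_C:*/16, job_D:*/10}
Op 9: register job_C */2 -> active={job_A:*/15, job_C:*/2, job_D:*/10}
Op 10: register job_A */7 -> active={job_A:*/7, job_C:*/2, job_D:*/10}
Final interval of job_D = 10
Next fire of job_D after T=239: (239//10+1)*10 = 240

Answer: interval=10 next_fire=240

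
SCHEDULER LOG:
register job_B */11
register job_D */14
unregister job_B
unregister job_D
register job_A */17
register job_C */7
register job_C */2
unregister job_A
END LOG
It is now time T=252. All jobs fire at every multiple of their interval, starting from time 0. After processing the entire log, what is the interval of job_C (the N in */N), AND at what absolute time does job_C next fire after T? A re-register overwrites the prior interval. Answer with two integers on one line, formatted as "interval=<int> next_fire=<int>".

Op 1: register job_B */11 -> active={job_B:*/11}
Op 2: register job_D */14 -> active={job_B:*/11, job_D:*/14}
Op 3: unregister job_B -> active={job_D:*/14}
Op 4: unregister job_D -> active={}
Op 5: register job_A */17 -> active={job_A:*/17}
Op 6: register job_C */7 -> active={job_A:*/17, job_C:*/7}
Op 7: register job_C */2 -> active={job_A:*/17, job_C:*/2}
Op 8: unregister job_A -> active={job_C:*/2}
Final interval of job_C = 2
Next fire of job_C after T=252: (252//2+1)*2 = 254

Answer: interval=2 next_fire=254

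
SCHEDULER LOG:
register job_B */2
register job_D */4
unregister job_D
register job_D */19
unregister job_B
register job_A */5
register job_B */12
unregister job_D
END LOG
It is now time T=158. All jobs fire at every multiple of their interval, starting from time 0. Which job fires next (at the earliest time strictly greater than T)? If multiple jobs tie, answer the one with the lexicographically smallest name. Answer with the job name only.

Answer: job_A

Derivation:
Op 1: register job_B */2 -> active={job_B:*/2}
Op 2: register job_D */4 -> active={job_B:*/2, job_D:*/4}
Op 3: unregister job_D -> active={job_B:*/2}
Op 4: register job_D */19 -> active={job_B:*/2, job_D:*/19}
Op 5: unregister job_B -> active={job_D:*/19}
Op 6: register job_A */5 -> active={job_A:*/5, job_D:*/19}
Op 7: register job_B */12 -> active={job_A:*/5, job_B:*/12, job_D:*/19}
Op 8: unregister job_D -> active={job_A:*/5, job_B:*/12}
  job_A: interval 5, next fire after T=158 is 160
  job_B: interval 12, next fire after T=158 is 168
Earliest = 160, winner (lex tiebreak) = job_A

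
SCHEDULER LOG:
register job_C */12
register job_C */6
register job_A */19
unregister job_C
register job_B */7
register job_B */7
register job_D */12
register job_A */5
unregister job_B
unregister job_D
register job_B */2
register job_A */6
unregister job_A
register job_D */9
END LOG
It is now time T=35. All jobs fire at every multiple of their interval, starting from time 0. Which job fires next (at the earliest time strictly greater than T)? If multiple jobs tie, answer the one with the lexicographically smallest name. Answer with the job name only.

Op 1: register job_C */12 -> active={job_C:*/12}
Op 2: register job_C */6 -> active={job_C:*/6}
Op 3: register job_A */19 -> active={job_A:*/19, job_C:*/6}
Op 4: unregister job_C -> active={job_A:*/19}
Op 5: register job_B */7 -> active={job_A:*/19, job_B:*/7}
Op 6: register job_B */7 -> active={job_A:*/19, job_B:*/7}
Op 7: register job_D */12 -> active={job_A:*/19, job_B:*/7, job_D:*/12}
Op 8: register job_A */5 -> active={job_A:*/5, job_B:*/7, job_D:*/12}
Op 9: unregister job_B -> active={job_A:*/5, job_D:*/12}
Op 10: unregister job_D -> active={job_A:*/5}
Op 11: register job_B */2 -> active={job_A:*/5, job_B:*/2}
Op 12: register job_A */6 -> active={job_A:*/6, job_B:*/2}
Op 13: unregister job_A -> active={job_B:*/2}
Op 14: register job_D */9 -> active={job_B:*/2, job_D:*/9}
  job_B: interval 2, next fire after T=35 is 36
  job_D: interval 9, next fire after T=35 is 36
Earliest = 36, winner (lex tiebreak) = job_B

Answer: job_B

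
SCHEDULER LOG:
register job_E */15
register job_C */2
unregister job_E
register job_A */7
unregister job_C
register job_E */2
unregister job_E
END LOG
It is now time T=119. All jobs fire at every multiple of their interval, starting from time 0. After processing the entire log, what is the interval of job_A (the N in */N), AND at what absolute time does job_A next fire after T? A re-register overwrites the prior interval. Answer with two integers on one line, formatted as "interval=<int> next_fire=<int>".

Answer: interval=7 next_fire=126

Derivation:
Op 1: register job_E */15 -> active={job_E:*/15}
Op 2: register job_C */2 -> active={job_C:*/2, job_E:*/15}
Op 3: unregister job_E -> active={job_C:*/2}
Op 4: register job_A */7 -> active={job_A:*/7, job_C:*/2}
Op 5: unregister job_C -> active={job_A:*/7}
Op 6: register job_E */2 -> active={job_A:*/7, job_E:*/2}
Op 7: unregister job_E -> active={job_A:*/7}
Final interval of job_A = 7
Next fire of job_A after T=119: (119//7+1)*7 = 126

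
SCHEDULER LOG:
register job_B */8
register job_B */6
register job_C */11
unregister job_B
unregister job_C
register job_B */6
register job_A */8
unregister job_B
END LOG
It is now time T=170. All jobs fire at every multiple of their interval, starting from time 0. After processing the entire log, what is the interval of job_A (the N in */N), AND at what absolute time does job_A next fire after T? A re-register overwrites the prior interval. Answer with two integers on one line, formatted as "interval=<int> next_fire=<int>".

Answer: interval=8 next_fire=176

Derivation:
Op 1: register job_B */8 -> active={job_B:*/8}
Op 2: register job_B */6 -> active={job_B:*/6}
Op 3: register job_C */11 -> active={job_B:*/6, job_C:*/11}
Op 4: unregister job_B -> active={job_C:*/11}
Op 5: unregister job_C -> active={}
Op 6: register job_B */6 -> active={job_B:*/6}
Op 7: register job_A */8 -> active={job_A:*/8, job_B:*/6}
Op 8: unregister job_B -> active={job_A:*/8}
Final interval of job_A = 8
Next fire of job_A after T=170: (170//8+1)*8 = 176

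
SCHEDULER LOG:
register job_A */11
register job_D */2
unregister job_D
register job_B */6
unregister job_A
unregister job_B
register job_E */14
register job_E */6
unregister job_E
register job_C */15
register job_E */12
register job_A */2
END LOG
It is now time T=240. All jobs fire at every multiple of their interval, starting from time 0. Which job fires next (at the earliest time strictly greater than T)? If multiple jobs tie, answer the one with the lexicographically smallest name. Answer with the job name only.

Op 1: register job_A */11 -> active={job_A:*/11}
Op 2: register job_D */2 -> active={job_A:*/11, job_D:*/2}
Op 3: unregister job_D -> active={job_A:*/11}
Op 4: register job_B */6 -> active={job_A:*/11, job_B:*/6}
Op 5: unregister job_A -> active={job_B:*/6}
Op 6: unregister job_B -> active={}
Op 7: register job_E */14 -> active={job_E:*/14}
Op 8: register job_E */6 -> active={job_E:*/6}
Op 9: unregister job_E -> active={}
Op 10: register job_C */15 -> active={job_C:*/15}
Op 11: register job_E */12 -> active={job_C:*/15, job_E:*/12}
Op 12: register job_A */2 -> active={job_A:*/2, job_C:*/15, job_E:*/12}
  job_A: interval 2, next fire after T=240 is 242
  job_C: interval 15, next fire after T=240 is 255
  job_E: interval 12, next fire after T=240 is 252
Earliest = 242, winner (lex tiebreak) = job_A

Answer: job_A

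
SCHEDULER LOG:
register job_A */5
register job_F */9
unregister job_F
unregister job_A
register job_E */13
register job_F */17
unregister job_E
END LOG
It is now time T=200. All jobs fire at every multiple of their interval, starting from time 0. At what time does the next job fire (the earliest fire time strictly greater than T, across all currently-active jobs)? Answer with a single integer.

Answer: 204

Derivation:
Op 1: register job_A */5 -> active={job_A:*/5}
Op 2: register job_F */9 -> active={job_A:*/5, job_F:*/9}
Op 3: unregister job_F -> active={job_A:*/5}
Op 4: unregister job_A -> active={}
Op 5: register job_E */13 -> active={job_E:*/13}
Op 6: register job_F */17 -> active={job_E:*/13, job_F:*/17}
Op 7: unregister job_E -> active={job_F:*/17}
  job_F: interval 17, next fire after T=200 is 204
Earliest fire time = 204 (job job_F)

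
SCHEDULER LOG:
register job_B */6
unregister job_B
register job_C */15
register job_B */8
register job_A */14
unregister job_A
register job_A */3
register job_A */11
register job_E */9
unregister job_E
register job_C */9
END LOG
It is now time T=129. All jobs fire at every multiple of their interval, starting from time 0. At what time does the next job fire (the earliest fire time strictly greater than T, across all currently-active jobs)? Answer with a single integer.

Answer: 132

Derivation:
Op 1: register job_B */6 -> active={job_B:*/6}
Op 2: unregister job_B -> active={}
Op 3: register job_C */15 -> active={job_C:*/15}
Op 4: register job_B */8 -> active={job_B:*/8, job_C:*/15}
Op 5: register job_A */14 -> active={job_A:*/14, job_B:*/8, job_C:*/15}
Op 6: unregister job_A -> active={job_B:*/8, job_C:*/15}
Op 7: register job_A */3 -> active={job_A:*/3, job_B:*/8, job_C:*/15}
Op 8: register job_A */11 -> active={job_A:*/11, job_B:*/8, job_C:*/15}
Op 9: register job_E */9 -> active={job_A:*/11, job_B:*/8, job_C:*/15, job_E:*/9}
Op 10: unregister job_E -> active={job_A:*/11, job_B:*/8, job_C:*/15}
Op 11: register job_C */9 -> active={job_A:*/11, job_B:*/8, job_C:*/9}
  job_A: interval 11, next fire after T=129 is 132
  job_B: interval 8, next fire after T=129 is 136
  job_C: interval 9, next fire after T=129 is 135
Earliest fire time = 132 (job job_A)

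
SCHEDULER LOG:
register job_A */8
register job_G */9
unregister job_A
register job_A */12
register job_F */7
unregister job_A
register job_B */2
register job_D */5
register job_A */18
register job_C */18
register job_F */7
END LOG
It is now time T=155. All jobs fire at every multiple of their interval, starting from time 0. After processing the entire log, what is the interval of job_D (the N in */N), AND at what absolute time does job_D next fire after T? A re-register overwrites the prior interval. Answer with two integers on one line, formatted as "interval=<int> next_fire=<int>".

Op 1: register job_A */8 -> active={job_A:*/8}
Op 2: register job_G */9 -> active={job_A:*/8, job_G:*/9}
Op 3: unregister job_A -> active={job_G:*/9}
Op 4: register job_A */12 -> active={job_A:*/12, job_G:*/9}
Op 5: register job_F */7 -> active={job_A:*/12, job_F:*/7, job_G:*/9}
Op 6: unregister job_A -> active={job_F:*/7, job_G:*/9}
Op 7: register job_B */2 -> active={job_B:*/2, job_F:*/7, job_G:*/9}
Op 8: register job_D */5 -> active={job_B:*/2, job_D:*/5, job_F:*/7, job_G:*/9}
Op 9: register job_A */18 -> active={job_A:*/18, job_B:*/2, job_D:*/5, job_F:*/7, job_G:*/9}
Op 10: register job_C */18 -> active={job_A:*/18, job_B:*/2, job_C:*/18, job_D:*/5, job_F:*/7, job_G:*/9}
Op 11: register job_F */7 -> active={job_A:*/18, job_B:*/2, job_C:*/18, job_D:*/5, job_F:*/7, job_G:*/9}
Final interval of job_D = 5
Next fire of job_D after T=155: (155//5+1)*5 = 160

Answer: interval=5 next_fire=160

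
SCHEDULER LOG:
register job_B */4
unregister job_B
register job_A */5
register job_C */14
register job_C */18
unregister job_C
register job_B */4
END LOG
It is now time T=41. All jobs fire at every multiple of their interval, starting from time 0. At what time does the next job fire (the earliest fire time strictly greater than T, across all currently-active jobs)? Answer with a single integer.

Answer: 44

Derivation:
Op 1: register job_B */4 -> active={job_B:*/4}
Op 2: unregister job_B -> active={}
Op 3: register job_A */5 -> active={job_A:*/5}
Op 4: register job_C */14 -> active={job_A:*/5, job_C:*/14}
Op 5: register job_C */18 -> active={job_A:*/5, job_C:*/18}
Op 6: unregister job_C -> active={job_A:*/5}
Op 7: register job_B */4 -> active={job_A:*/5, job_B:*/4}
  job_A: interval 5, next fire after T=41 is 45
  job_B: interval 4, next fire after T=41 is 44
Earliest fire time = 44 (job job_B)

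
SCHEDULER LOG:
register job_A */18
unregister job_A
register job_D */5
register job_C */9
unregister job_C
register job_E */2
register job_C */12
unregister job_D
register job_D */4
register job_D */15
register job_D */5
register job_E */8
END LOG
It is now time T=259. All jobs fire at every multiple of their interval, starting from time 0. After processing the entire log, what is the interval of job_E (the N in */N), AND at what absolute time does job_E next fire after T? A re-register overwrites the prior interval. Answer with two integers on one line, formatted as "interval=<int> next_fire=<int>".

Op 1: register job_A */18 -> active={job_A:*/18}
Op 2: unregister job_A -> active={}
Op 3: register job_D */5 -> active={job_D:*/5}
Op 4: register job_C */9 -> active={job_C:*/9, job_D:*/5}
Op 5: unregister job_C -> active={job_D:*/5}
Op 6: register job_E */2 -> active={job_D:*/5, job_E:*/2}
Op 7: register job_C */12 -> active={job_C:*/12, job_D:*/5, job_E:*/2}
Op 8: unregister job_D -> active={job_C:*/12, job_E:*/2}
Op 9: register job_D */4 -> active={job_C:*/12, job_D:*/4, job_E:*/2}
Op 10: register job_D */15 -> active={job_C:*/12, job_D:*/15, job_E:*/2}
Op 11: register job_D */5 -> active={job_C:*/12, job_D:*/5, job_E:*/2}
Op 12: register job_E */8 -> active={job_C:*/12, job_D:*/5, job_E:*/8}
Final interval of job_E = 8
Next fire of job_E after T=259: (259//8+1)*8 = 264

Answer: interval=8 next_fire=264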